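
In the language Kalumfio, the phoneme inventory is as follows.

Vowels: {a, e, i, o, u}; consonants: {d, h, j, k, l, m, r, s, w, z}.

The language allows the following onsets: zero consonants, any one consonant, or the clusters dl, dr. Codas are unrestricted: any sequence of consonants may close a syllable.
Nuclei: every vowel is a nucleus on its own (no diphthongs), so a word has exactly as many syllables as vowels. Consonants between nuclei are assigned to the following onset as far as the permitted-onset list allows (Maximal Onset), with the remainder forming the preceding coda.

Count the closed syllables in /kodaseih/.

1

Vowels present: o, a, e, i; each is a nucleus, giving 4 syllables.
/o…a/ gap (V1→V2): just /d/ — single C goes to the following onset.
/a…e/ gap (V2→V3): just /s/ — single C goes to the following onset.
/e…i/ gap (V3→V4): no consonants, so the boundary falls immediately after /e/.
So the parse is ko.da.se.ih.
Classifying each syllable: /ko/ (open), /da/ (open), /se/ (open), /ih/ (closed).
Closed syllables: 1.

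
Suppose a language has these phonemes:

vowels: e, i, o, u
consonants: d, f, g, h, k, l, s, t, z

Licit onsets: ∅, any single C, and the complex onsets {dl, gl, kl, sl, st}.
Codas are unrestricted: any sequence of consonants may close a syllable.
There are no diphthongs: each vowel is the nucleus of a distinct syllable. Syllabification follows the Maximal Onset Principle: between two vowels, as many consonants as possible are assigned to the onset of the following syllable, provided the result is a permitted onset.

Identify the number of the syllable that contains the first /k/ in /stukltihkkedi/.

Nuclei (vowels): u, i, e, i → 4 syllables.
σ1/σ2 boundary: /klt/; trying suffixes from longest down, /t/ is the first permitted one, so coda /kl/ | onset /t/.
σ2/σ3 boundary: /hkk/ — longest licit onset from the right is /k/, leaving /hk/ as coda.
σ3/σ4 boundary: just /d/ — single C goes to the following onset.
Result: stukl.tihk.ke.di.
The first /k/ is in the coda of syllable 1 (/stukl/).

1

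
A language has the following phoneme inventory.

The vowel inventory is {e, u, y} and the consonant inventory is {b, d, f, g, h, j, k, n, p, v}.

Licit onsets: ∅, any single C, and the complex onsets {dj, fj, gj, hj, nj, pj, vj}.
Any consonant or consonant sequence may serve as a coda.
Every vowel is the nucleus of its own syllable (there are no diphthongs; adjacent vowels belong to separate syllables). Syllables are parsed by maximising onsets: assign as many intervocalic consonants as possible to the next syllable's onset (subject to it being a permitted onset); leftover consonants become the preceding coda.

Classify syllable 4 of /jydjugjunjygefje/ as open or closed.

Nuclei (vowels): y, u, u, y, e, e → 6 syllables.
/y…u/ gap (V1→V2): cluster /dj/ — /dj/ is itself a permitted onset, so the whole cluster goes right; preceding coda = ∅.
/u…u/ gap (V2→V3): /gj/ — entire cluster is a permitted onset → onset /gj/, coda ∅.
/u…y/ gap (V3→V4): cluster /nj/ — /nj/ is itself a permitted onset, so the whole cluster goes right; preceding coda = ∅.
/y…e/ gap (V4→V5): /g/ is a single consonant, so it becomes the next onset.
/e…e/ gap (V5→V6): /fj/ is a licit onset in full, so it all attaches to the next syllable.
Syllabification: jy.dju.gju.njy.ge.fje.
Syllable 4 is /njy/; it ends in its nucleus with no coda, so it is open.

open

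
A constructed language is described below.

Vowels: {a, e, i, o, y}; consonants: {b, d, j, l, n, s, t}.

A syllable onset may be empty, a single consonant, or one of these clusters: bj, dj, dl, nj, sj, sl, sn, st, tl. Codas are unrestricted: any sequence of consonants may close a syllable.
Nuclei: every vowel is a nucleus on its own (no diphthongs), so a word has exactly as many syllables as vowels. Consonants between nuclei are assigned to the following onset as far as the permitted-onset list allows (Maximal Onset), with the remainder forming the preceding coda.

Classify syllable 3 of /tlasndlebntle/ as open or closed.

open

Nuclei (vowels): a, e, e → 3 syllables.
/a…e/ gap (V1→V2): /sndl/ splits as /sn/ + /dl/ (/dl/ is the longest suffix that is a licit onset).
/e…e/ gap (V2→V3): /bntl/ splits as /bn/ + /tl/ (/tl/ is the longest suffix that is a licit onset).
So the parse is tlasn.dlebn.tle.
Syllable 3 is /tle/; it ends in its nucleus with no coda, so it is open.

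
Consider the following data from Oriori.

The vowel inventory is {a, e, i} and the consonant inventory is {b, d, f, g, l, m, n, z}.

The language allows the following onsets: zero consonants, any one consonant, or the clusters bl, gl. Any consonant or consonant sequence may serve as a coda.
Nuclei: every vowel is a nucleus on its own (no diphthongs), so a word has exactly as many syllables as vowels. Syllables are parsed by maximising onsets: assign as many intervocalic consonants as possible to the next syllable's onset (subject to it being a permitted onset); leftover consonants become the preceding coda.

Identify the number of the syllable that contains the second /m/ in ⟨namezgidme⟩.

4

Vowels present: a, e, i, e; each is a nucleus, giving 4 syllables.
/a…e/ gap (V1→V2): just /m/ — single C goes to the following onset.
/e…i/ gap (V2→V3): /zg/ splits as /z/ + /g/ (/g/ is the longest suffix that is a licit onset).
/i…e/ gap (V3→V4): /dm/ splits as /d/ + /m/ (/m/ is the longest suffix that is a licit onset).
So the parse is na.mez.gid.me.
The second /m/ is in the onset of syllable 4 (/me/).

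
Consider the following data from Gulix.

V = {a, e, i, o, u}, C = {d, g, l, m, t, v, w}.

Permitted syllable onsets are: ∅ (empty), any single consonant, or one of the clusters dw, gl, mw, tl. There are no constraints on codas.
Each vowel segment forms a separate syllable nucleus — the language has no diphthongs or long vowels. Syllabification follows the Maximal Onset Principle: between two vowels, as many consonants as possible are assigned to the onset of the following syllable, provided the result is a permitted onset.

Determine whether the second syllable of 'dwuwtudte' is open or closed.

closed

The vowels are u, u, e — 3 nuclei, so 3 syllables.
V1 /u/ – V2 /u/: /wt/ splits as /w/ + /t/ (/t/ is the longest suffix that is a licit onset).
V2 /u/ – V3 /e/: /dt/; trying suffixes from longest down, /t/ is the first permitted one, so coda /d/ | onset /t/.
Syllabification: dwuw.tud.te.
Syllable 2 is /tud/ with coda /d/, so it is closed.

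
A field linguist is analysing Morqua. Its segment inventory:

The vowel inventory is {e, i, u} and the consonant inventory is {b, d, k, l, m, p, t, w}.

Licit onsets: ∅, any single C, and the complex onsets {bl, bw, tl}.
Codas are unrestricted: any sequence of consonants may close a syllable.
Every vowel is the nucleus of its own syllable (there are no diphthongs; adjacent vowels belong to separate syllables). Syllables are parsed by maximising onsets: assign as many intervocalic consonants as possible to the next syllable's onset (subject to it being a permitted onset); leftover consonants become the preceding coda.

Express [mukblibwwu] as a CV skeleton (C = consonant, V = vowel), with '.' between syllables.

CVC.CCVCC.CV

The vowels are u, i, u — 3 nuclei, so 3 syllables.
σ1/σ2 boundary: /kbl/; trying suffixes from longest down, /bl/ is the first permitted one, so coda /k/ | onset /bl/.
σ2/σ3 boundary: /bww/ splits as /bw/ + /w/ (/w/ is the longest suffix that is a licit onset).
Putting it together: muk.blibw.wu.
Mapping each syllable to C/V: /muk/ → CVC, /blibw/ → CCVCC, /wu/ → CV.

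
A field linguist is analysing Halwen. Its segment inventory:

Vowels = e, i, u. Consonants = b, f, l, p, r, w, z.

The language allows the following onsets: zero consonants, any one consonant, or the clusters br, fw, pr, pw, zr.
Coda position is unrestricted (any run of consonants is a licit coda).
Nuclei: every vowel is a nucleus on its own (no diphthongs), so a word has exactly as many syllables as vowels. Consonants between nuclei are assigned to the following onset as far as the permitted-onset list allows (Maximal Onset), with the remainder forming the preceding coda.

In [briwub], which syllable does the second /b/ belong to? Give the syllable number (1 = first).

2

The vowels are i, u — 2 nuclei, so 2 syllables.
Between /i/ (V1) and /u/ (V2): just /w/ — single C goes to the following onset.
Putting it together: bri.wub.
The second /b/ is in the coda of syllable 2 (/wub/).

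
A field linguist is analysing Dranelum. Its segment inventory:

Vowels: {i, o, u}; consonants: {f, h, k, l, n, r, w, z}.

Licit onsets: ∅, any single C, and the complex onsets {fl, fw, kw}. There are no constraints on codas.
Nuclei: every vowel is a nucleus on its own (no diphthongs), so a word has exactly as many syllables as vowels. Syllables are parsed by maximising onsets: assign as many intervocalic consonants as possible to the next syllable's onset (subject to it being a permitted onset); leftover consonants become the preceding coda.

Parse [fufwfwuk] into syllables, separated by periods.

fufw.fwuk

Vowels present: u, u; each is a nucleus, giving 2 syllables.
Between /u/ (V1) and /u/ (V2): /fwfw/ splits as /fw/ + /fw/ (/fw/ is the longest suffix that is a licit onset).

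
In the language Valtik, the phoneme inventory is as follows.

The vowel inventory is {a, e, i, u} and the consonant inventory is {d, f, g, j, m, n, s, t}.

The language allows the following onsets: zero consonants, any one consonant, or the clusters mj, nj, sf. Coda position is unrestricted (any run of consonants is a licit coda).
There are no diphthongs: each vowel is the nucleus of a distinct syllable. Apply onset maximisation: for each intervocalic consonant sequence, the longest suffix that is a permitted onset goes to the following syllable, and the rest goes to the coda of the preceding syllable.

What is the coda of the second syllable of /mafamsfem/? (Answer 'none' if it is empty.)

Nuclei (vowels): a, a, e → 3 syllables.
V1 /a/ – V2 /a/: /f/ → onset of the next syllable (single consonants are always licit onsets).
V2 /a/ – V3 /e/: /msf/ — longest licit onset from the right is /sf/, leaving /m/ as coda.
Putting it together: ma.fam.sfem.
Syllable 2 is /fam/: onset /f/, nucleus /a/, coda /m/.

m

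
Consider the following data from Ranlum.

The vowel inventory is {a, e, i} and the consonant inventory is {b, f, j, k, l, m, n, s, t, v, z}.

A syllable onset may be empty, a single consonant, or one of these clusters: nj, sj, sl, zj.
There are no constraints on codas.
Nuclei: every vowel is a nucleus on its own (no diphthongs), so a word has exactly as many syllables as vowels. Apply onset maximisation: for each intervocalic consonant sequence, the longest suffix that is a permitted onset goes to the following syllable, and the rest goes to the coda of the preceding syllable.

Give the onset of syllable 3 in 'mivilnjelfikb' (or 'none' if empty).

nj

Vowels present: i, i, e, i; each is a nucleus, giving 4 syllables.
V1 /i/ – V2 /i/: just /v/ — single C goes to the following onset.
V2 /i/ – V3 /e/: /lnj/ splits as /l/ + /nj/ (/nj/ is the longest suffix that is a licit onset).
V3 /e/ – V4 /i/: cluster /lf/ — the longest permitted-onset suffix is /f/; onset = /f/, preceding coda = /l/.
Putting it together: mi.vil.njel.fikb.
Syllable 3 is /njel/: onset /nj/, nucleus /e/, coda /l/.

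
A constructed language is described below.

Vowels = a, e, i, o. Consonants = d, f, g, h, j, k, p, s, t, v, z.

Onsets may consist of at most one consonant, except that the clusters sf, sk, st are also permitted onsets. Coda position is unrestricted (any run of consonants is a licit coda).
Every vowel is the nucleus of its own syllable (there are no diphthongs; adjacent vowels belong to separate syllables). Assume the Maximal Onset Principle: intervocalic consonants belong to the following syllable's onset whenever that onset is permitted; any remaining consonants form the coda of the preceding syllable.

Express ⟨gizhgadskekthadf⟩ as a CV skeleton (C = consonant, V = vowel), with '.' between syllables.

CVCC.CVC.CCVCC.CVCC

Vowels present: i, a, e, a; each is a nucleus, giving 4 syllables.
Between /i/ (V1) and /a/ (V2): /zhg/; trying suffixes from longest down, /g/ is the first permitted one, so coda /zh/ | onset /g/.
Between /a/ (V2) and /e/ (V3): cluster /dsk/ — the longest permitted-onset suffix is /sk/; onset = /sk/, preceding coda = /d/.
Between /e/ (V3) and /a/ (V4): cluster /kth/ — the longest permitted-onset suffix is /h/; onset = /h/, preceding coda = /kt/.
So the parse is gizh.gad.skekt.hadf.
Mapping each syllable to C/V: /gizh/ → CVCC, /gad/ → CVC, /skekt/ → CCVCC, /hadf/ → CVCC.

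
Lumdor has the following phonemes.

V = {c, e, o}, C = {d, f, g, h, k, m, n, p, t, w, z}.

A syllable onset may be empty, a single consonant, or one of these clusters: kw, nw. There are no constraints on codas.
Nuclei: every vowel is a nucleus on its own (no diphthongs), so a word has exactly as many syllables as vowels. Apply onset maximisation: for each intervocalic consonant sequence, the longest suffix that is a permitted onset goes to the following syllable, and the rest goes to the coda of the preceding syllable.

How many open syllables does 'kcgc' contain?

2

Nuclei (vowels): c, c → 2 syllables.
/c…c/ gap (V1→V2): just /g/ — single C goes to the following onset.
So the parse is kc.gc.
Classifying each syllable: /kc/ (open), /gc/ (open).
Open syllables: 2.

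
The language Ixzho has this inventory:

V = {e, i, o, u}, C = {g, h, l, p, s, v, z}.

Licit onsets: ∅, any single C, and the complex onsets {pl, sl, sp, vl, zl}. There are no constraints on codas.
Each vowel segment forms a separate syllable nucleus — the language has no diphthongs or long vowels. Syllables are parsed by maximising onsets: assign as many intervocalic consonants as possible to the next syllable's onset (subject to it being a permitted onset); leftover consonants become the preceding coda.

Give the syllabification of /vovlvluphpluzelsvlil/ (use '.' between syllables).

vovl.vluph.plu.zels.vlil

Vowels present: o, u, u, e, i; each is a nucleus, giving 5 syllables.
Between /o/ (V1) and /u/ (V2): cluster /vlvl/ — the longest permitted-onset suffix is /vl/; onset = /vl/, preceding coda = /vl/.
Between /u/ (V2) and /u/ (V3): /phpl/ splits as /ph/ + /pl/ (/pl/ is the longest suffix that is a licit onset).
Between /u/ (V3) and /e/ (V4): /z/ is a single consonant, so it becomes the next onset.
Between /e/ (V4) and /i/ (V5): /lsvl/; trying suffixes from longest down, /vl/ is the first permitted one, so coda /ls/ | onset /vl/.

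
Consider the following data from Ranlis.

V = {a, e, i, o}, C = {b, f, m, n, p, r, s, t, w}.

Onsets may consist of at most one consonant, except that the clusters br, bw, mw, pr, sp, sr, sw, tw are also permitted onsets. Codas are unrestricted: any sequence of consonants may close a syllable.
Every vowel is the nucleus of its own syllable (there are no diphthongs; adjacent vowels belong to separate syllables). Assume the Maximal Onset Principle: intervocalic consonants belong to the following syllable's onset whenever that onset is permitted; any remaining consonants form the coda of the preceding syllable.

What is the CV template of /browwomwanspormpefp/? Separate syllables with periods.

CCVC.CV.CCVC.CCVCC.CVCC

The vowels are o, o, a, o, e — 5 nuclei, so 5 syllables.
V1 /o/ – V2 /o/: /ww/ — longest licit onset from the right is /w/, leaving /w/ as coda.
V2 /o/ – V3 /a/: /mw/ — entire cluster is a permitted onset → onset /mw/, coda ∅.
V3 /a/ – V4 /o/: cluster /nsp/ — the longest permitted-onset suffix is /sp/; onset = /sp/, preceding coda = /n/.
V4 /o/ – V5 /e/: /rmp/ — longest licit onset from the right is /p/, leaving /rm/ as coda.
Putting it together: brow.wo.mwan.sporm.pefp.
Mapping each syllable to C/V: /brow/ → CCVC, /wo/ → CV, /mwan/ → CCVC, /sporm/ → CCVCC, /pefp/ → CVCC.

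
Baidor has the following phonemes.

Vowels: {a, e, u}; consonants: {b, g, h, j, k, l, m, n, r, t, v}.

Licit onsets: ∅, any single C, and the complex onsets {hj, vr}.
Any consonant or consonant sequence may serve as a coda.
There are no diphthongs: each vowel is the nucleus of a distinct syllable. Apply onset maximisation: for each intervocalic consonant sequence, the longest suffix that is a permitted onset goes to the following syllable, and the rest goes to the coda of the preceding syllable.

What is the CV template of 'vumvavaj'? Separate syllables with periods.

The vowels are u, a, a — 3 nuclei, so 3 syllables.
/u…a/ gap (V1→V2): /mv/ — longest licit onset from the right is /v/, leaving /m/ as coda.
/a…a/ gap (V2→V3): /v/ is a single consonant, so it becomes the next onset.
So the parse is vum.va.vaj.
Mapping each syllable to C/V: /vum/ → CVC, /va/ → CV, /vaj/ → CVC.

CVC.CV.CVC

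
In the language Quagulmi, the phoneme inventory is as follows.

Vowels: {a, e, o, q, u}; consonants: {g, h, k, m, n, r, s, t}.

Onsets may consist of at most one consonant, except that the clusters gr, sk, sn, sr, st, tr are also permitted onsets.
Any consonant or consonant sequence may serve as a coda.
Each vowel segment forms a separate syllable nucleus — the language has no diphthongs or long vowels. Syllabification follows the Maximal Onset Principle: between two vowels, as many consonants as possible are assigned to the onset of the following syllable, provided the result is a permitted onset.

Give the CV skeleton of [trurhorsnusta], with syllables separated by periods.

CCVC.CVC.CCV.CCV

The vowels are u, o, u, a — 4 nuclei, so 4 syllables.
σ1/σ2 boundary: /rh/ — longest licit onset from the right is /h/, leaving /r/ as coda.
σ2/σ3 boundary: /rsn/ splits as /r/ + /sn/ (/sn/ is the longest suffix that is a licit onset).
σ3/σ4 boundary: cluster /st/ — /st/ is itself a permitted onset, so the whole cluster goes right; preceding coda = ∅.
Syllabification: trur.hor.snu.sta.
Mapping each syllable to C/V: /trur/ → CCVC, /hor/ → CVC, /snu/ → CCV, /sta/ → CCV.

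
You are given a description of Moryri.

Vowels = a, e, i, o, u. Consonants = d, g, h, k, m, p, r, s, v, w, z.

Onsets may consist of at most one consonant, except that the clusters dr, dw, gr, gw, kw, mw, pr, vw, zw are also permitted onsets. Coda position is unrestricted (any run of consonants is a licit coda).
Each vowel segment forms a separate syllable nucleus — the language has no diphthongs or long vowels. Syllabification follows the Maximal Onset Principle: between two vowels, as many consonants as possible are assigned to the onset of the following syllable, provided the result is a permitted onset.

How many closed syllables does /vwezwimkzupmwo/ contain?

2

The vowels are e, i, u, o — 4 nuclei, so 4 syllables.
V1 /e/ – V2 /i/: /zw/ — entire cluster is a permitted onset → onset /zw/, coda ∅.
V2 /i/ – V3 /u/: /mkz/ — longest licit onset from the right is /z/, leaving /mk/ as coda.
V3 /u/ – V4 /o/: cluster /pmw/ — the longest permitted-onset suffix is /mw/; onset = /mw/, preceding coda = /p/.
So the parse is vwe.zwimk.zup.mwo.
Classifying each syllable: /vwe/ (open), /zwimk/ (closed), /zup/ (closed), /mwo/ (open).
Closed syllables: 2.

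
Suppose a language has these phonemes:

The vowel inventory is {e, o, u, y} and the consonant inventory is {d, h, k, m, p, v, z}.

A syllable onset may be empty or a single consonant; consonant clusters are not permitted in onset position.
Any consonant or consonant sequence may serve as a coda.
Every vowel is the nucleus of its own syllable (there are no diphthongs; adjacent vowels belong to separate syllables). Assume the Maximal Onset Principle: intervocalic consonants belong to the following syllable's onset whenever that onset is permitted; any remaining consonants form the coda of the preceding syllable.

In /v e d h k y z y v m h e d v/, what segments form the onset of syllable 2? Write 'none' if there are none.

k

The vowels are e, y, y, e — 4 nuclei, so 4 syllables.
/e…y/ gap (V1→V2): cluster /dhk/ — the longest permitted-onset suffix is /k/; onset = /k/, preceding coda = /dh/.
/y…y/ gap (V2→V3): just /z/ — single C goes to the following onset.
/y…e/ gap (V3→V4): /vmh/; trying suffixes from longest down, /h/ is the first permitted one, so coda /vm/ | onset /h/.
Result: vedh.ky.zyvm.hedv.
Syllable 2 is /ky/: onset /k/, nucleus /y/, coda ∅.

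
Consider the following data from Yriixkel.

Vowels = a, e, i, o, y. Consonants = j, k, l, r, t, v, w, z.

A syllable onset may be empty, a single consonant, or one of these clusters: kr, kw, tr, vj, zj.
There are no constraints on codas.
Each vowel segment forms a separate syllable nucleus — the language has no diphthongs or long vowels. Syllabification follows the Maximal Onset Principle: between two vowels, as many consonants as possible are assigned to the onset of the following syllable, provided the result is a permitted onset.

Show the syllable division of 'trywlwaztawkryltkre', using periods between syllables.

Nuclei (vowels): y, a, a, y, e → 5 syllables.
σ1/σ2 boundary: /wlw/ splits as /wl/ + /w/ (/w/ is the longest suffix that is a licit onset).
σ2/σ3 boundary: /zt/; trying suffixes from longest down, /t/ is the first permitted one, so coda /z/ | onset /t/.
σ3/σ4 boundary: cluster /wkr/ — the longest permitted-onset suffix is /kr/; onset = /kr/, preceding coda = /w/.
σ4/σ5 boundary: /ltkr/ splits as /lt/ + /kr/ (/kr/ is the longest suffix that is a licit onset).

trywl.waz.taw.krylt.kre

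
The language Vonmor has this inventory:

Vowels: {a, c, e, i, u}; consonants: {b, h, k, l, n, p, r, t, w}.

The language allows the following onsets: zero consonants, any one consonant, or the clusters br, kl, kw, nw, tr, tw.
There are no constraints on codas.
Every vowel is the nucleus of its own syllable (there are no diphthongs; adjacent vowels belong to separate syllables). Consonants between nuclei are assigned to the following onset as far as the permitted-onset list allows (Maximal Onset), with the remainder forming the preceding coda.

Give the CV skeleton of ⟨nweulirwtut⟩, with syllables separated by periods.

The vowels are e, u, i, u — 4 nuclei, so 4 syllables.
/e…u/ gap (V1→V2): hiatus — the boundary sits between the two vowels.
/u…i/ gap (V2→V3): just /l/ — single C goes to the following onset.
/i…u/ gap (V3→V4): /rwt/; trying suffixes from longest down, /t/ is the first permitted one, so coda /rw/ | onset /t/.
Putting it together: nwe.u.lirw.tut.
Mapping each syllable to C/V: /nwe/ → CCV, /u/ → V, /lirw/ → CVCC, /tut/ → CVC.

CCV.V.CVCC.CVC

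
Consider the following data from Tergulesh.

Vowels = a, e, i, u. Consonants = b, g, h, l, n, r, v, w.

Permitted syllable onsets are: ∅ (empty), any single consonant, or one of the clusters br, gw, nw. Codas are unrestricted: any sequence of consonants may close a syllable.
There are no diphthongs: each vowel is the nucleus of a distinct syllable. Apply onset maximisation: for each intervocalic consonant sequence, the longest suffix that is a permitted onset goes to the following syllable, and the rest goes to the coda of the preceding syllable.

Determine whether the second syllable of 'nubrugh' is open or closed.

closed

Nuclei (vowels): u, u → 2 syllables.
/u…u/ gap (V1→V2): /br/ — entire cluster is a permitted onset → onset /br/, coda ∅.
Syllabification: nu.brugh.
Syllable 2 is /brugh/ with coda /gh/, so it is closed.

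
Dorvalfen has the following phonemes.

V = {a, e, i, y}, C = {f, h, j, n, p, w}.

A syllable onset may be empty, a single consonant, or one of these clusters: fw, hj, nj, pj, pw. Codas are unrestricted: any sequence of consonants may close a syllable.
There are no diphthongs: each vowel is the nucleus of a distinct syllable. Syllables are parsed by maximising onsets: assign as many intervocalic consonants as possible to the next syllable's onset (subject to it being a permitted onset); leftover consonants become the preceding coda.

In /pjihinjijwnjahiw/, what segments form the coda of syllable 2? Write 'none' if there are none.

none

Nuclei (vowels): i, i, i, a, i → 5 syllables.
σ1/σ2 boundary: just /h/ — single C goes to the following onset.
σ2/σ3 boundary: /nj/ is a licit onset in full, so it all attaches to the next syllable.
σ3/σ4 boundary: /jwnj/ — longest licit onset from the right is /nj/, leaving /jw/ as coda.
σ4/σ5 boundary: /h/ is a single consonant, so it becomes the next onset.
Putting it together: pji.hi.njijw.nja.hiw.
Syllable 2 is /hi/: onset /h/, nucleus /i/, coda ∅.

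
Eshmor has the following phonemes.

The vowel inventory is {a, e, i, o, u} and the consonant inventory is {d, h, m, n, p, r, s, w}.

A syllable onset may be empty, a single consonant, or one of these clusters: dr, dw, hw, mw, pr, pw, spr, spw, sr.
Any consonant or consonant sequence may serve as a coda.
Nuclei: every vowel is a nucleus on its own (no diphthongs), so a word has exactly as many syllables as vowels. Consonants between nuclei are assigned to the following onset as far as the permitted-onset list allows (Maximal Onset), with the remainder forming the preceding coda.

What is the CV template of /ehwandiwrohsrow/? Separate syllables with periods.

Nuclei (vowels): e, a, i, o, o → 5 syllables.
Between /e/ (V1) and /a/ (V2): /hw/ — entire cluster is a permitted onset → onset /hw/, coda ∅.
Between /a/ (V2) and /i/ (V3): cluster /nd/ — the longest permitted-onset suffix is /d/; onset = /d/, preceding coda = /n/.
Between /i/ (V3) and /o/ (V4): cluster /wr/ — the longest permitted-onset suffix is /r/; onset = /r/, preceding coda = /w/.
Between /o/ (V4) and /o/ (V5): /hsr/; trying suffixes from longest down, /sr/ is the first permitted one, so coda /h/ | onset /sr/.
Result: e.hwan.diw.roh.srow.
Mapping each syllable to C/V: /e/ → V, /hwan/ → CCVC, /diw/ → CVC, /roh/ → CVC, /srow/ → CCVC.

V.CCVC.CVC.CVC.CCVC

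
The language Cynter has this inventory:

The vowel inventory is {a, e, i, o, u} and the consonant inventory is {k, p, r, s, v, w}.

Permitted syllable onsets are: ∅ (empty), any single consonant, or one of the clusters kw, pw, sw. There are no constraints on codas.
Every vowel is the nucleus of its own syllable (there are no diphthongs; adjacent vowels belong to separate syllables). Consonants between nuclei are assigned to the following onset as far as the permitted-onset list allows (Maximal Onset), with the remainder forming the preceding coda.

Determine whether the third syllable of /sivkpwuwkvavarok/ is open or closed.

Nuclei (vowels): i, u, a, a, o → 5 syllables.
σ1/σ2 boundary: /vkpw/; trying suffixes from longest down, /pw/ is the first permitted one, so coda /vk/ | onset /pw/.
σ2/σ3 boundary: cluster /wkv/ — the longest permitted-onset suffix is /v/; onset = /v/, preceding coda = /wk/.
σ3/σ4 boundary: just /v/ — single C goes to the following onset.
σ4/σ5 boundary: just /r/ — single C goes to the following onset.
Putting it together: sivk.pwuwk.va.va.rok.
Syllable 3 is /va/; it ends in its nucleus with no coda, so it is open.

open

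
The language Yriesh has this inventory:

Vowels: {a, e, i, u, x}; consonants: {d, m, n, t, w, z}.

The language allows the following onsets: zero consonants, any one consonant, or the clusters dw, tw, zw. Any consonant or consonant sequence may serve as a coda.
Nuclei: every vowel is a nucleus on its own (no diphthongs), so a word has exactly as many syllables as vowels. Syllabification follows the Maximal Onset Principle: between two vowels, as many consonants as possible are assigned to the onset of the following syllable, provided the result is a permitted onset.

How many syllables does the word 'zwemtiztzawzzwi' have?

4

Vowels present: e, i, a, i; each is a nucleus, giving 4 syllables.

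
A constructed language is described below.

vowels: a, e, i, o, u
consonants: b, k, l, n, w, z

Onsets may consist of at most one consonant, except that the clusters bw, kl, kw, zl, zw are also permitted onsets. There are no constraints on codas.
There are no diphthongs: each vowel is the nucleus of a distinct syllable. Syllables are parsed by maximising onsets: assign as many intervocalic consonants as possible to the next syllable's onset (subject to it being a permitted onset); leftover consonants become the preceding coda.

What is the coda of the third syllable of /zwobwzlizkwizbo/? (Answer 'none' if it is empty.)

The vowels are o, i, i, o — 4 nuclei, so 4 syllables.
Between /o/ (V1) and /i/ (V2): cluster /bwzl/ — the longest permitted-onset suffix is /zl/; onset = /zl/, preceding coda = /bw/.
Between /i/ (V2) and /i/ (V3): /zkw/; trying suffixes from longest down, /kw/ is the first permitted one, so coda /z/ | onset /kw/.
Between /i/ (V3) and /o/ (V4): cluster /zb/ — the longest permitted-onset suffix is /b/; onset = /b/, preceding coda = /z/.
Putting it together: zwobw.zliz.kwiz.bo.
Syllable 3 is /kwiz/: onset /kw/, nucleus /i/, coda /z/.

z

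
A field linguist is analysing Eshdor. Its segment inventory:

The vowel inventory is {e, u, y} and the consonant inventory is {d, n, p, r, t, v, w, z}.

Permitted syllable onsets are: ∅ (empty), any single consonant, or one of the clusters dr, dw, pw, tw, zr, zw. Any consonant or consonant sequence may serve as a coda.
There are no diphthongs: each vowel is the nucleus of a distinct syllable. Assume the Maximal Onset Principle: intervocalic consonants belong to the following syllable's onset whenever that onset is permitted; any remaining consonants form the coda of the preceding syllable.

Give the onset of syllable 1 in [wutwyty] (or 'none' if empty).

The vowels are u, y, y — 3 nuclei, so 3 syllables.
σ1/σ2 boundary: /tw/ is a licit onset in full, so it all attaches to the next syllable.
σ2/σ3 boundary: /t/ is a single consonant, so it becomes the next onset.
So the parse is wu.twy.ty.
Syllable 1 is /wu/: onset /w/, nucleus /u/, coda ∅.

w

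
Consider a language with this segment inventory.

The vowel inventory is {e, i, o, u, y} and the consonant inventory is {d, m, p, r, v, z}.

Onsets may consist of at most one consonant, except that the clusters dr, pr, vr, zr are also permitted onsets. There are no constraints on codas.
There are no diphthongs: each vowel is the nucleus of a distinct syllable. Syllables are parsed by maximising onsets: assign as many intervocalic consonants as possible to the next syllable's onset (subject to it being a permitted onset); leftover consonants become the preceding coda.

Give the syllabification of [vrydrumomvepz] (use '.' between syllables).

Nuclei (vowels): y, u, o, e → 4 syllables.
/y…u/ gap (V1→V2): /dr/ — entire cluster is a permitted onset → onset /dr/, coda ∅.
/u…o/ gap (V2→V3): /m/ is a single consonant, so it becomes the next onset.
/o…e/ gap (V3→V4): /mv/ splits as /m/ + /v/ (/v/ is the longest suffix that is a licit onset).

vry.dru.mom.vepz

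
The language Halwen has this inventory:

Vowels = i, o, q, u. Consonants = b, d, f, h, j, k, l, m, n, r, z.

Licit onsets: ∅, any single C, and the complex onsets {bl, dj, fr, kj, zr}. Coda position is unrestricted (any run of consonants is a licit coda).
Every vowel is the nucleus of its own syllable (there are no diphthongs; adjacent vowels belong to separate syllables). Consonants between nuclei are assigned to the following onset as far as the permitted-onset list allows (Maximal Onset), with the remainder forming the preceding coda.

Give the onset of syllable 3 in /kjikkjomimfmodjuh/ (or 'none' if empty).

Nuclei (vowels): i, o, i, o, u → 5 syllables.
σ1/σ2 boundary: /kkj/ — longest licit onset from the right is /kj/, leaving /k/ as coda.
σ2/σ3 boundary: just /m/ — single C goes to the following onset.
σ3/σ4 boundary: /mfm/ splits as /mf/ + /m/ (/m/ is the longest suffix that is a licit onset).
σ4/σ5 boundary: cluster /dj/ — /dj/ is itself a permitted onset, so the whole cluster goes right; preceding coda = ∅.
Syllabification: kjik.kjo.mimf.mo.djuh.
Syllable 3 is /mimf/: onset /m/, nucleus /i/, coda /mf/.

m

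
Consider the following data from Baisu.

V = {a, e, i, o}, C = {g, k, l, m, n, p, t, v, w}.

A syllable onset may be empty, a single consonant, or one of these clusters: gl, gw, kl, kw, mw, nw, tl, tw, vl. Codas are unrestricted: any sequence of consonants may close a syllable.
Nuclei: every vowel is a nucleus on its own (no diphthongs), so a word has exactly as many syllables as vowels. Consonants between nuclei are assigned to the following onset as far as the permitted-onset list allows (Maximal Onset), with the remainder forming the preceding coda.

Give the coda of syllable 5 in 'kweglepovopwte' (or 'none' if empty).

Vowels present: e, e, o, o, e; each is a nucleus, giving 5 syllables.
V1 /e/ – V2 /e/: /gl/ is a licit onset in full, so it all attaches to the next syllable.
V2 /e/ – V3 /o/: just /p/ — single C goes to the following onset.
V3 /o/ – V4 /o/: /v/ is a single consonant, so it becomes the next onset.
V4 /o/ – V5 /e/: cluster /pwt/ — the longest permitted-onset suffix is /t/; onset = /t/, preceding coda = /pw/.
So the parse is kwe.gle.po.vopw.te.
Syllable 5 is /te/: onset /t/, nucleus /e/, coda ∅.

none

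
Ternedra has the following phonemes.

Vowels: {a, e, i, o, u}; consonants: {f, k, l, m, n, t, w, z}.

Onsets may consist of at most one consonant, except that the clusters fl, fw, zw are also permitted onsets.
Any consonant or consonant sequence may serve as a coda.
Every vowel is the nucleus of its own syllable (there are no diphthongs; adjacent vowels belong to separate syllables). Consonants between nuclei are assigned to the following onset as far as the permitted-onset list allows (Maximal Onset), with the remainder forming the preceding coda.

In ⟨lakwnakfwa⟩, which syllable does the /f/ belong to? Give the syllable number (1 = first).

3

Vowels present: a, a, a; each is a nucleus, giving 3 syllables.
σ1/σ2 boundary: cluster /kwn/ — the longest permitted-onset suffix is /n/; onset = /n/, preceding coda = /kw/.
σ2/σ3 boundary: cluster /kfw/ — the longest permitted-onset suffix is /fw/; onset = /fw/, preceding coda = /k/.
So the parse is lakw.nak.fwa.
The /f/ is in the onset of syllable 3 (/fwa/).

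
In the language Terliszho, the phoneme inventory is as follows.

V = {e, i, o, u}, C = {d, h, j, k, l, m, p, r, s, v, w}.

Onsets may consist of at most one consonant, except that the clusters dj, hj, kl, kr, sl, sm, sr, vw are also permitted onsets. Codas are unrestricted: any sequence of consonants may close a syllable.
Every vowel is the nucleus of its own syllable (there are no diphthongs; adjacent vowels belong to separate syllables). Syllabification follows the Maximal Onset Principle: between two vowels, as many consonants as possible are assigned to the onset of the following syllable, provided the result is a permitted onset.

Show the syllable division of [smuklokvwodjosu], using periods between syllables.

smu.klok.vwo.djo.su

Vowels present: u, o, o, o, u; each is a nucleus, giving 5 syllables.
/u…o/ gap (V1→V2): /kl/ — entire cluster is a permitted onset → onset /kl/, coda ∅.
/o…o/ gap (V2→V3): /kvw/ — longest licit onset from the right is /vw/, leaving /k/ as coda.
/o…o/ gap (V3→V4): /dj/ — entire cluster is a permitted onset → onset /dj/, coda ∅.
/o…u/ gap (V4→V5): /s/ is a single consonant, so it becomes the next onset.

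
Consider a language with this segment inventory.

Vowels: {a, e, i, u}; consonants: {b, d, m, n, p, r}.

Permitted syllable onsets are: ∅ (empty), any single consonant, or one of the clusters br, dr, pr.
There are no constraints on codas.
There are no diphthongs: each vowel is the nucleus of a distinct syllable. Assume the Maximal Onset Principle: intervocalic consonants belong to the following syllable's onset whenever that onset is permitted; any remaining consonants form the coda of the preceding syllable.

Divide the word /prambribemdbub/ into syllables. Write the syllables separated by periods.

pram.bri.bemd.bub

Nuclei (vowels): a, i, e, u → 4 syllables.
σ1/σ2 boundary: /mbr/ splits as /m/ + /br/ (/br/ is the longest suffix that is a licit onset).
σ2/σ3 boundary: just /b/ — single C goes to the following onset.
σ3/σ4 boundary: /mdb/ — longest licit onset from the right is /b/, leaving /md/ as coda.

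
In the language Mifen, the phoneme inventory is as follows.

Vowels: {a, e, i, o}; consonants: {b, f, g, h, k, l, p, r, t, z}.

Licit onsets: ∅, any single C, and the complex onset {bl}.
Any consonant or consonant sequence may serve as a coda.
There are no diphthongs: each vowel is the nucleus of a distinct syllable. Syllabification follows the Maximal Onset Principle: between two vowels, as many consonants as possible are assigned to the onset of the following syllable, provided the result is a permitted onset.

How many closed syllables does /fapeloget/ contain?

1

Vowels present: a, e, o, e; each is a nucleus, giving 4 syllables.
V1 /a/ – V2 /e/: just /p/ — single C goes to the following onset.
V2 /e/ – V3 /o/: /l/ → onset of the next syllable (single consonants are always licit onsets).
V3 /o/ – V4 /e/: /g/ → onset of the next syllable (single consonants are always licit onsets).
So the parse is fa.pe.lo.get.
Classifying each syllable: /fa/ (open), /pe/ (open), /lo/ (open), /get/ (closed).
Closed syllables: 1.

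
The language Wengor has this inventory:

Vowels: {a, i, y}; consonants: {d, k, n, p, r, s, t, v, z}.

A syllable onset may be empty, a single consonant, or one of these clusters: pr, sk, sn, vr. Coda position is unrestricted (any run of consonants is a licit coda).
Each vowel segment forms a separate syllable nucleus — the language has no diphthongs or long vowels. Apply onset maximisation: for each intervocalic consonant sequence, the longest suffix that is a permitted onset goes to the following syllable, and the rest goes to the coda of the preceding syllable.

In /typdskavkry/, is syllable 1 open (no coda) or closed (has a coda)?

Nuclei (vowels): y, a, y → 3 syllables.
Between /y/ (V1) and /a/ (V2): /pdsk/ splits as /pd/ + /sk/ (/sk/ is the longest suffix that is a licit onset).
Between /a/ (V2) and /y/ (V3): /vkr/ — longest licit onset from the right is /r/, leaving /vk/ as coda.
Result: typd.skavk.ry.
Syllable 1 is /typd/ with coda /pd/, so it is closed.

closed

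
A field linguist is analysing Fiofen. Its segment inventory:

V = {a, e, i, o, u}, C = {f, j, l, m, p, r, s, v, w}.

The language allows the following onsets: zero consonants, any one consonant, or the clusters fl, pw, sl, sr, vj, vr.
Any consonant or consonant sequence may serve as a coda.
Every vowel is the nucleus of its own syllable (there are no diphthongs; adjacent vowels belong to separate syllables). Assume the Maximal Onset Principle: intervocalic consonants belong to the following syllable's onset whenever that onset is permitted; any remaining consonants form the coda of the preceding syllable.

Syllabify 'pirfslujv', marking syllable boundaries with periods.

pirf.slujv

The vowels are i, u — 2 nuclei, so 2 syllables.
Between /i/ (V1) and /u/ (V2): /rfsl/; trying suffixes from longest down, /sl/ is the first permitted one, so coda /rf/ | onset /sl/.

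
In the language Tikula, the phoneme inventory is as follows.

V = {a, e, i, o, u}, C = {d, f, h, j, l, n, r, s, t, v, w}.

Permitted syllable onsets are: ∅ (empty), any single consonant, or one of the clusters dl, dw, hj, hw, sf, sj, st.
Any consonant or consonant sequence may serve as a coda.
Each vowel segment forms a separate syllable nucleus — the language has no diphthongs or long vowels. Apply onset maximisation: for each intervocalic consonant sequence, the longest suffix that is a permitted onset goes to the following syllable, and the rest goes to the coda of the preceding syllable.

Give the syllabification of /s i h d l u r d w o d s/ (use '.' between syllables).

The vowels are i, u, o — 3 nuclei, so 3 syllables.
σ1/σ2 boundary: /hdl/ — longest licit onset from the right is /dl/, leaving /h/ as coda.
σ2/σ3 boundary: /rdw/; trying suffixes from longest down, /dw/ is the first permitted one, so coda /r/ | onset /dw/.

sih.dlur.dwods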